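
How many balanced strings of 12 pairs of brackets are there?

208012

A balanced arrangement of 12 bracket pairs is a Dyck word of semilength 12, so the count is C_12.
C_12 = C_11 · 2(2·11+1)/(11+2) = 58786 · 46/13 = 208012.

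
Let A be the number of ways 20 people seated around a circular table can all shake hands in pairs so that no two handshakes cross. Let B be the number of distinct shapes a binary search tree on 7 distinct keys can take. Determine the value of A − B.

16367

Non-crossing handshake pairings of 2n people are counted by C_n; 20 people gives n = 10. So A = C_10 = 16796.
Binary trees (left/right distinguished) on n nodes are counted by C_n; here n = 7. So B = C_7 = 429.
A − B = 16796 − 429 = 16367.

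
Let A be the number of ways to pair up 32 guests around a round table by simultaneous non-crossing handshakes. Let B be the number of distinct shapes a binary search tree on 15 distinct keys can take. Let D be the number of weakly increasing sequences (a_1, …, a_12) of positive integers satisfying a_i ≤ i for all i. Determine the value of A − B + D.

25870837

Non-crossing handshake pairings of 2n people are counted by C_n; 32 people gives n = 16. So A = C_16 = 35357670.
There are C_n binary search tree shapes on n keys; with n = 15 that is C_15. So B = C_15 = 9694845.
Such sub-staircase sequences of length n are counted by C_n; here n = 12. So D = C_12 = 208012.
A − B + D = 35357670 − 9694845 + 208012 = 25870837.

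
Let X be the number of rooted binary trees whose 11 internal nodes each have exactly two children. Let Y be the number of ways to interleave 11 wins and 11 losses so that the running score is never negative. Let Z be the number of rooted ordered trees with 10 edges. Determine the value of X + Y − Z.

100776

Full binary trees with n internal nodes are counted by C_n; here n = 11. So X = C_11 = 58786.
Ballot sequences with n votes each where one side never trails are Dyck words, counted by C_n; here n = 11. So Y = C_11 = 58786.
A rooted plane tree with 10 edges has 11 nodes, and the count is C_10. So Z = C_10 = 16796.
X + Y − Z = 58786 + 58786 − 16796 = 100776.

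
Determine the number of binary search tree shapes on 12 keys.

208012

Binary trees (left/right distinguished) on n nodes are counted by C_n; here n = 12.
C_12 = C_11 · 2(2·11+1)/(11+2) = 58786 · 46/13 = 208012.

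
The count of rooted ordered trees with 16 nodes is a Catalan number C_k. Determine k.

Rooted ordered (plane) trees on m nodes have m−1 edges and are counted by C_{m−1}; m = 16 gives C_15.

15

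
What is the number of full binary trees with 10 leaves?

Full binary trees with 10 leaves have 10−1 = 9 internal nodes, so there are C_9 of them.
C_9 = C(18,9)/10 = 48620/10 = 4862.

4862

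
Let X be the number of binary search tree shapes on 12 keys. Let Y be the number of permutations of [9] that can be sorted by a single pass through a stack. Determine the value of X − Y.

203150

There are C_n binary search tree shapes on n keys; with n = 12 that is C_12. So X = C_12 = 208012.
Stack-sortable permutations are exactly the 231-avoiding ones, counted by C_n; here n = 9. So Y = C_9 = 4862.
X − Y = 208012 − 4862 = 203150.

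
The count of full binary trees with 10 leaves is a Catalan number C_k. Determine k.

9

Full binary trees with 10 leaves have 10−1 = 9 internal nodes, so there are C_9 of them.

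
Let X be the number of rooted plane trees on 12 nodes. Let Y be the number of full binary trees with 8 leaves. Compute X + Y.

A rooted plane tree on 12 nodes has 11 edges, and such trees are counted by C_11. So X = C_11 = 58786.
A full binary tree with L leaves has L−1 internal nodes and is counted by C_{L−1}; L = 8 gives C_7. So Y = C_7 = 429.
X + Y = 58786 + 429 = 59215.

59215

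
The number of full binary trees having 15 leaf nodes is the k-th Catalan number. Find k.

A full binary tree with L leaves has L−1 internal nodes and is counted by C_{L−1}; L = 15 gives C_14.

14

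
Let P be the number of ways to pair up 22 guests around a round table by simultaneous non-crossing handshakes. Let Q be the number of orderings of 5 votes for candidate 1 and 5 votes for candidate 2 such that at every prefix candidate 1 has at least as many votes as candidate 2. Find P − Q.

58744

With 22 = 2·11 people, non-crossing handshake pairings are non-crossing perfect matchings on a circle, counted by C_11. So P = C_11 = 58786.
Reading a vote for the leader as '(' and for the other as ')' turns such a sequence into a balanced string of 5 pairs, so the count is C_5. So Q = C_5 = 42.
P − Q = 58786 − 42 = 58744.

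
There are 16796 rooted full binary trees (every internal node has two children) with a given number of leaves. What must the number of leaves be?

Full binary trees with L leaves are counted by C_{L−1}. The Catalan number equal to 16796 is C_10.
So the index is 10, and the number of leaves is 10 + 1 = 11.

11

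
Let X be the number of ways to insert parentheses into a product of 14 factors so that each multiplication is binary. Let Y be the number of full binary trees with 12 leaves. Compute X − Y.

Bracketing 14 factors into binary products is counted by C_{14−1} = C_13. So X = C_13 = 742900.
A full binary tree with L leaves has L−1 internal nodes and is counted by C_{L−1}; L = 12 gives C_11. So Y = C_11 = 58786.
X − Y = 742900 − 58786 = 684114.

684114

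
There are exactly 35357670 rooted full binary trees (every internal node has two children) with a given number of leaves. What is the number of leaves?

17

Full binary trees with L leaves are counted by C_{L−1}. The Catalan number equal to 35357670 is C_16.
So the index is 16, and the number of leaves is 16 + 1 = 17.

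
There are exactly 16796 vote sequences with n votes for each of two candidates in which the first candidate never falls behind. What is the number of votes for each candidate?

10

Such ballot sequences with n votes each are counted by C_n. Since C_10 = 16796, the index is 10.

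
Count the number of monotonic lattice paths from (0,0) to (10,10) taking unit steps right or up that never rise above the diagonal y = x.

16796

Monotone paths in an n×n grid that stay weakly below the diagonal are counted by C_n; here n = 10.
C_10 = C_9 · 2(2·9+1)/(9+2) = 4862 · 38/11 = 16796.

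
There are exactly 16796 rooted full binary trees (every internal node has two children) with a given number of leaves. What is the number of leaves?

Full binary trees with L leaves are counted by C_{L−1}; 16796 = C_10.
So the index is 10, and the number of leaves is 10 + 1 = 11.

11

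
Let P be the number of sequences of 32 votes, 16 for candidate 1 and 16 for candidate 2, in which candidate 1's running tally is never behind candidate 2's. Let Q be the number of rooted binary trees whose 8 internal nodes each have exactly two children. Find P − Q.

35356240

Ballot sequences with n votes each where one side never trails are Dyck words, counted by C_n; here n = 16. So P = C_16 = 35357670.
Full binary trees with n internal nodes are counted by C_n; here n = 8. So Q = C_8 = 1430.
P − Q = 35357670 − 1430 = 35356240.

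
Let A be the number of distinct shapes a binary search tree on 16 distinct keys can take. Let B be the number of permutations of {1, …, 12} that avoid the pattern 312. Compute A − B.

35149658

There are C_n binary search tree shapes on n keys; with n = 16 that is C_16. So A = C_16 = 35357670.
For any fixed pattern of length 3, the pattern-avoiding permutations of [12] number C_12. So B = C_12 = 208012.
A − B = 35357670 − 208012 = 35149658.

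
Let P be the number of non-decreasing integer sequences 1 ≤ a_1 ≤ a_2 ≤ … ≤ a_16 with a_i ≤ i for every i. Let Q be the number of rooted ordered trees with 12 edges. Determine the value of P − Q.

35149658

Such sub-staircase sequences of length n are counted by C_n; here n = 16. So P = C_16 = 35357670.
A rooted plane tree with 12 edges has 13 nodes, and the count is C_12. So Q = C_12 = 208012.
P − Q = 35357670 − 208012 = 35149658.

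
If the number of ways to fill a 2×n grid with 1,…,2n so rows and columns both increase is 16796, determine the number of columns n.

Standard Young tableaux of shape 2×n are counted by C_n; 16796 = C_10.

10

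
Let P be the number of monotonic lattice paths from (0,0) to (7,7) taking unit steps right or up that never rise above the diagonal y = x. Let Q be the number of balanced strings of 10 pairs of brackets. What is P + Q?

Monotone paths in an n×n grid that stay weakly below the diagonal are counted by C_n; here n = 7. So P = C_7 = 429.
Balanced strings of n pairs of brackets are counted by C_n; here n = 10. So Q = C_10 = 16796.
P + Q = 429 + 16796 = 17225.

17225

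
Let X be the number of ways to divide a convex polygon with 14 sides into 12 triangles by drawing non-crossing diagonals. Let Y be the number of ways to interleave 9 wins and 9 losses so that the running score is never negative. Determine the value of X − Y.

203150

The number of triangulations of a 14-gon is the Catalan number C_12 (index = sides − 2). So X = C_12 = 208012.
Ballot sequences with n votes each where one side never trails are Dyck words, counted by C_n; here n = 9. So Y = C_9 = 4862.
X − Y = 208012 − 4862 = 203150.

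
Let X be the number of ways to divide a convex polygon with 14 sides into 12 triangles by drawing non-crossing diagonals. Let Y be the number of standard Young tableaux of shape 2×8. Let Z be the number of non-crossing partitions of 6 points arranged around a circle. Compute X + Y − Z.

Triangulations of a convex m-gon are counted by C_{m−2}; with m = 14 this is C_12. So X = C_12 = 208012.
By the hook-length formula (or a Dyck-path bijection), SYT of shape 2×8 number C_8. So Y = C_8 = 1430.
The non-crossing partitions of [6] form a lattice of size C_6. So Z = C_6 = 132.
X + Y − Z = 208012 + 1430 − 132 = 209310.

209310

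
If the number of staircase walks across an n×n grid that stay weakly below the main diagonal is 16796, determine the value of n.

Such diagonal-avoiding paths in an n×n grid are counted by C_n, and C_10 = 16796.

10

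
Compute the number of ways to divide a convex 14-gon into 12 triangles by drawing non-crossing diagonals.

208012

The number of triangulations of a 14-gon is the Catalan number C_12 (index = sides − 2).
C_12 = 208012.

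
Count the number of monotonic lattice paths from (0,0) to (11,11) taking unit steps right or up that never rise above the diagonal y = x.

58786

Sub-diagonal monotone paths from (0,0) to (11,11) biject with Dyck paths of semilength 11, giving C_11.
C_11 = C(22,11)/12 = 705432/12 = 58786.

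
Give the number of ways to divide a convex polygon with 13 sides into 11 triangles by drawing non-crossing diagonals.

58786

The number of triangulations of a 13-gon is the Catalan number C_11 (index = sides − 2).
C_11 = C(22,11)/12 = 705432/12 = 58786.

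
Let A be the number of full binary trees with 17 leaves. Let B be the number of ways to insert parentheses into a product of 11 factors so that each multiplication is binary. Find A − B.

35340874

A full binary tree with L leaves has L−1 internal nodes and is counted by C_{L−1}; L = 17 gives C_16. So A = C_16 = 35357670.
Bracketing 11 factors into binary products is counted by C_{11−1} = C_10. So B = C_10 = 16796.
A − B = 35357670 − 16796 = 35340874.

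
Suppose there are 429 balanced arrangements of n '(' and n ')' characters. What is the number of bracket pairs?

7

Balanced strings of n bracket-pairs are counted by C_n. The Catalan number equal to 429 is C_7.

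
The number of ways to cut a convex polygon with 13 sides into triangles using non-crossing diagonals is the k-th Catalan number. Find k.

11

The number of triangulations of a 13-gon is the Catalan number C_11 (index = sides − 2).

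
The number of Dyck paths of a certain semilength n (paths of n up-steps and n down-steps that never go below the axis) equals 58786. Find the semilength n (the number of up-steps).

11

Dyck paths of semilength n are counted by C_n. Since C_11 = 58786, the index is 11.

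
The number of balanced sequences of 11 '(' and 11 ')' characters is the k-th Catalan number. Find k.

11

With 11 pairs the number of balanced bracket strings is the Catalan number C_11.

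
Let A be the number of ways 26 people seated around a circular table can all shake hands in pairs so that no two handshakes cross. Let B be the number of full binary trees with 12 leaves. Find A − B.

684114

Non-crossing handshake pairings of 2n people are counted by C_n; 26 people gives n = 13. So A = C_13 = 742900.
A full binary tree with L leaves has L−1 internal nodes and is counted by C_{L−1}; L = 12 gives C_11. So B = C_11 = 58786.
A − B = 742900 − 58786 = 684114.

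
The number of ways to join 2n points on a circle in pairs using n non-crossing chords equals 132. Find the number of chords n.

Non-crossing pairings of 2n points on a circle are counted by C_n. Since C_6 = 132, the index is 6.

6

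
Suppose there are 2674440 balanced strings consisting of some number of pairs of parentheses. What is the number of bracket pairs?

Balanced strings of n bracket-pairs are counted by C_n. Since C_14 = 2674440, the index is 14.

14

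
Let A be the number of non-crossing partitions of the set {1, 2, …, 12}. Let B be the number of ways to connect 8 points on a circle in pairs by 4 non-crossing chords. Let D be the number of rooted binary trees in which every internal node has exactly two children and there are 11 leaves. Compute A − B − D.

191202

Non-crossing partitions of an n-element set are counted by C_n; here n = 12. So A = C_12 = 208012.
Pairing 8 circle points by 4 non-crossing chords gives C_4 matchings. So B = C_4 = 14.
Full binary trees with 11 leaves have 11−1 = 10 internal nodes, so there are C_10 of them. So D = C_10 = 16796.
A − B − D = 208012 − 14 − 16796 = 191202.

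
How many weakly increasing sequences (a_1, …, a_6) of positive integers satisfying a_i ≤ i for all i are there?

132

Weakly increasing sequences with a_i ≤ i biject with Dyck paths of semilength 6, so there are C_6.
C_6 = C(12,6)/7 = 924/7 = 132.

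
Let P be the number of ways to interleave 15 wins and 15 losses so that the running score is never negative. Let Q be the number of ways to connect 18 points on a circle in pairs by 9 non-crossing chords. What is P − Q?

Ballot sequences with n votes each where one side never trails are Dyck words, counted by C_n; here n = 15. So P = C_15 = 9694845.
Non-crossing perfect matchings of 2n points on a circle are counted by C_n; with 18 points, n = 9. So Q = C_9 = 4862.
P − Q = 9694845 − 4862 = 9689983.

9689983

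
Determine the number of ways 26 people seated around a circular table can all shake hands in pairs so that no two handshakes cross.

742900

With 26 = 2·13 people, non-crossing handshake pairings are non-crossing perfect matchings on a circle, counted by C_13.
C_13 = C(26,13)/14 = 10400600/14 = 742900.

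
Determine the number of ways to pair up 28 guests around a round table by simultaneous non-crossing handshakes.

With 28 = 2·14 people, non-crossing handshake pairings are non-crossing perfect matchings on a circle, counted by C_14.
C_14 = 2674440.

2674440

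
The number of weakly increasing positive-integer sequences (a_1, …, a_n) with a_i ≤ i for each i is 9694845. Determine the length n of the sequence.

Such sub-staircase sequences of length n are counted by C_n. Since C_15 = 9694845, the index is 15.

15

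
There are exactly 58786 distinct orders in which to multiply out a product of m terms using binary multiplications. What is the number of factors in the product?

Parenthesizations of m factors are counted by C_{m−1}. Since C_11 = 58786, the index is 11.
So the index is 11, and the number of factors is 11 + 1 = 12.

12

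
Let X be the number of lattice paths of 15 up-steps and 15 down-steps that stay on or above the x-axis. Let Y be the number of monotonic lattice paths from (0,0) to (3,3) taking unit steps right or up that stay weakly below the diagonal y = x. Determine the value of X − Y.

Dyck paths of semilength n (length 2n) are counted by C_n; here n = 15. So X = C_15 = 9694845.
Monotone paths in an n×n grid that stay weakly below the diagonal are counted by C_n; here n = 3. So Y = C_3 = 5.
X − Y = 9694845 − 5 = 9694840.

9694840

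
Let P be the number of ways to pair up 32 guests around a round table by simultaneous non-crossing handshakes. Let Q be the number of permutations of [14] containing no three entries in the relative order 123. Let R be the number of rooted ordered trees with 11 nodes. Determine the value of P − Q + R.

32700026

With 32 = 2·16 people, non-crossing handshake pairings are non-crossing perfect matchings on a circle, counted by C_16. So P = C_16 = 35357670.
For any fixed pattern of length 3, the pattern-avoiding permutations of [14] number C_14. So Q = C_14 = 2674440.
A rooted plane tree on 11 nodes has 10 edges, and such trees are counted by C_10. So R = C_10 = 16796.
P − Q + R = 35357670 − 2674440 + 16796 = 32700026.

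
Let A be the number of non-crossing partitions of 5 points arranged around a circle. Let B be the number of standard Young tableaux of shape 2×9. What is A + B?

The non-crossing partitions of [5] form a lattice of size C_5. So A = C_5 = 42.
By the hook-length formula (or a Dyck-path bijection), SYT of shape 2×9 number C_9. So B = C_9 = 4862.
A + B = 42 + 4862 = 4904.

4904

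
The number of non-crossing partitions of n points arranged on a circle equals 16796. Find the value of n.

10

Non-crossing partitions of [n] are counted by C_n, and C_10 = 16796.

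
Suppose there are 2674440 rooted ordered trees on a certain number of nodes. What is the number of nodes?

Rooted ordered trees on m nodes are counted by C_{m−1}. Since C_14 = 2674440, the index is 14.
So the index is 14, and the number of nodes is 14 + 1 = 15.

15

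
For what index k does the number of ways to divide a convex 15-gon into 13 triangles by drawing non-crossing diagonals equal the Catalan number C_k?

The number of triangulations of a 15-gon is the Catalan number C_13 (index = sides − 2).

13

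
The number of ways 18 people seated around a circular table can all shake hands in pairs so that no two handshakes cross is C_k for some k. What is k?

With 18 = 2·9 people, non-crossing handshake pairings are non-crossing perfect matchings on a circle, counted by C_9.

9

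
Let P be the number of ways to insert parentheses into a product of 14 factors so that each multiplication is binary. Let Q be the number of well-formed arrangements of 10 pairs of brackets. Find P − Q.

Parenthesizations of m factors correspond to full binary trees with m leaves, counted by C_{m−1}; m = 14 gives C_13. So P = C_13 = 742900.
Balanced strings of n pairs of brackets are counted by C_n; here n = 10. So Q = C_10 = 16796.
P − Q = 742900 − 16796 = 726104.

726104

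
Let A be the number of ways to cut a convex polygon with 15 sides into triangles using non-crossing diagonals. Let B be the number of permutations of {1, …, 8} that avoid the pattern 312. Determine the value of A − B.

The number of triangulations of a 15-gon is the Catalan number C_13 (index = sides − 2). So A = C_13 = 742900.
For any fixed pattern of length 3, the pattern-avoiding permutations of [8] number C_8. So B = C_8 = 1430.
A − B = 742900 − 1430 = 741470.

741470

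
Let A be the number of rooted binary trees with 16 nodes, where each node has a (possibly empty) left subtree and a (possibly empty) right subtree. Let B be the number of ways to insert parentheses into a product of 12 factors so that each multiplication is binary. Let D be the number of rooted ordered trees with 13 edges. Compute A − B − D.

Rooted binary trees with 16 nodes (each child slot possibly empty) number C_16. So A = C_16 = 35357670.
Bracketing 12 factors into binary products is counted by C_{12−1} = C_11. So B = C_11 = 58786.
Rooted ordered trees with n edges are counted by C_n; here n = 13. So D = C_13 = 742900.
A − B − D = 35357670 − 58786 − 742900 = 34555984.

34555984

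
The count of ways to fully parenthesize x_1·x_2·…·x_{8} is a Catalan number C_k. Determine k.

Bracketing 8 factors into binary products is counted by C_{8−1} = C_7.

7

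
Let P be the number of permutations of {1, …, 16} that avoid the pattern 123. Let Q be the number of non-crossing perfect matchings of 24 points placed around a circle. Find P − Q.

For any fixed pattern of length 3, the pattern-avoiding permutations of [16] number C_16. So P = C_16 = 35357670.
Pairing 24 circle points by 12 non-crossing chords gives C_12 matchings. So Q = C_12 = 208012.
P − Q = 35357670 − 208012 = 35149658.

35149658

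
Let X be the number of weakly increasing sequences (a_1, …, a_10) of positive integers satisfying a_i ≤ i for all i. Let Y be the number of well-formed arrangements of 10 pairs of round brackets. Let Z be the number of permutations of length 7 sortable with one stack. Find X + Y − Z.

33163

Weakly increasing sequences with a_i ≤ i biject with Dyck paths of semilength 10, so there are C_10. So X = C_10 = 16796.
Balanced strings of n pairs of brackets are counted by C_n; here n = 10. So Y = C_10 = 16796.
By Knuth's characterisation, the stack-sortable permutations of length 7 are the 231-avoiders, numbering C_7. So Z = C_7 = 429.
X + Y − Z = 16796 + 16796 − 429 = 33163.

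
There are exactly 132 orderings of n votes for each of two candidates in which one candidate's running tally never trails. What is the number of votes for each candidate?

Such ballot sequences with n votes each are counted by C_n. Since C_6 = 132, the index is 6.

6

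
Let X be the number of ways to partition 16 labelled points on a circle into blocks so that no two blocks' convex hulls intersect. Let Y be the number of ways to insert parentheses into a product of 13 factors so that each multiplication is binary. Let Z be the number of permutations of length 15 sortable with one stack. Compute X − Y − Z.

Non-crossing partitions of an n-element set are counted by C_n; here n = 16. So X = C_16 = 35357670.
Parenthesizations of m factors correspond to full binary trees with m leaves, counted by C_{m−1}; m = 13 gives C_12. So Y = C_12 = 208012.
By Knuth's characterisation, the stack-sortable permutations of length 15 are the 231-avoiders, numbering C_15. So Z = C_15 = 9694845.
X − Y − Z = 35357670 − 208012 − 9694845 = 25454813.

25454813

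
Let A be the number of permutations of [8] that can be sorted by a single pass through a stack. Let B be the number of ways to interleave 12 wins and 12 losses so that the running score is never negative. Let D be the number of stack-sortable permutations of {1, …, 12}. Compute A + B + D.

Stack-sortable permutations are exactly the 231-avoiding ones, counted by C_n; here n = 8. So A = C_8 = 1430.
Ballot sequences with n votes each where one side never trails are Dyck words, counted by C_n; here n = 12. So B = C_12 = 208012.
By Knuth's characterisation, the stack-sortable permutations of length 12 are the 231-avoiders, numbering C_12. So D = C_12 = 208012.
A + B + D = 1430 + 208012 + 208012 = 417454.

417454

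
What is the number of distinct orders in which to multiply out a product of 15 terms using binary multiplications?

Bracketing 15 factors into binary products is counted by C_{15−1} = C_14.
C_14 = C(28,14)/15 = 40116600/15 = 2674440.

2674440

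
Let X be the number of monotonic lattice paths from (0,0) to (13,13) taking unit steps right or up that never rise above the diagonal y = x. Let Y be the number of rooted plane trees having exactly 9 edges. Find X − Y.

738038

Sub-diagonal monotone paths from (0,0) to (13,13) biject with Dyck paths of semilength 13, giving C_13. So X = C_13 = 742900.
A rooted plane tree with 9 edges has 10 nodes, and the count is C_9. So Y = C_9 = 4862.
X − Y = 742900 − 4862 = 738038.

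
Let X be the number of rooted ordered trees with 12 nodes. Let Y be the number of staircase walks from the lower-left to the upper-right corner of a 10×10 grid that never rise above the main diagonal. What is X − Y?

A rooted plane tree on 12 nodes has 11 edges, and such trees are counted by C_11. So X = C_11 = 58786.
Sub-diagonal monotone paths from (0,0) to (10,10) biject with Dyck paths of semilength 10, giving C_10. So Y = C_10 = 16796.
X − Y = 58786 − 16796 = 41990.

41990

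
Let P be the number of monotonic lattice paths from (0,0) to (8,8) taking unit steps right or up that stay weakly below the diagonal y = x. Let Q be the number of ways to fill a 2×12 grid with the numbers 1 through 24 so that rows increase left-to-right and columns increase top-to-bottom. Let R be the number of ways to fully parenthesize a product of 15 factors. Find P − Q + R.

Sub-diagonal monotone paths from (0,0) to (8,8) biject with Dyck paths of semilength 8, giving C_8. So P = C_8 = 1430.
Standard Young tableaux of shape 2×n are counted by C_n; here n = 12. So Q = C_12 = 208012.
Bracketing 15 factors into binary products is counted by C_{15−1} = C_14. So R = C_14 = 2674440.
P − Q + R = 1430 − 208012 + 2674440 = 2467858.

2467858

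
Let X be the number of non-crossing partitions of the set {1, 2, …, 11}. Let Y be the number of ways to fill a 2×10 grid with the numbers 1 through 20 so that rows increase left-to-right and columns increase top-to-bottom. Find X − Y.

41990

The non-crossing partitions of [11] form a lattice of size C_11. So X = C_11 = 58786.
Standard Young tableaux of shape 2×n are counted by C_n; here n = 10. So Y = C_10 = 16796.
X − Y = 58786 − 16796 = 41990.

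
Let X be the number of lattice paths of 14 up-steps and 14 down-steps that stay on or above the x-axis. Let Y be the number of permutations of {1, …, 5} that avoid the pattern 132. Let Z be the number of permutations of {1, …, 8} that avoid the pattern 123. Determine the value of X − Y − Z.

Dyck paths of semilength n (length 2n) are counted by C_n; here n = 14. So X = C_14 = 2674440.
For any fixed pattern of length 3, the pattern-avoiding permutations of [5] number C_5. So Y = C_5 = 42.
Permutations of [n] avoiding any single length-3 pattern are counted by C_n; here n = 8. So Z = C_8 = 1430.
X − Y − Z = 2674440 − 42 − 1430 = 2672968.

2672968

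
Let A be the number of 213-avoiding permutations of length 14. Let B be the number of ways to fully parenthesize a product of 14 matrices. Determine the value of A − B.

1931540

Permutations of [n] avoiding any single length-3 pattern are counted by C_n; here n = 14. So A = C_14 = 2674440.
Parenthesizations of m factors correspond to full binary trees with m leaves, counted by C_{m−1}; m = 14 gives C_13. So B = C_13 = 742900.
A − B = 2674440 − 742900 = 1931540.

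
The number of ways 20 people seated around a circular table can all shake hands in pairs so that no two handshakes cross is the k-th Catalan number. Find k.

Non-crossing handshake pairings of 2n people are counted by C_n; 20 people gives n = 10.

10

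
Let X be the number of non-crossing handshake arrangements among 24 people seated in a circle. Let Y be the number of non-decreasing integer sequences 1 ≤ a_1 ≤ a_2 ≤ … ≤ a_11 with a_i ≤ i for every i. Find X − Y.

149226

With 24 = 2·12 people, non-crossing handshake pairings are non-crossing perfect matchings on a circle, counted by C_12. So X = C_12 = 208012.
Weakly increasing sequences with a_i ≤ i biject with Dyck paths of semilength 11, so there are C_11. So Y = C_11 = 58786.
X − Y = 208012 − 58786 = 149226.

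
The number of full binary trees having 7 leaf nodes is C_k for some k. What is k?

A full binary tree with L leaves has L−1 internal nodes and is counted by C_{L−1}; L = 7 gives C_6.

6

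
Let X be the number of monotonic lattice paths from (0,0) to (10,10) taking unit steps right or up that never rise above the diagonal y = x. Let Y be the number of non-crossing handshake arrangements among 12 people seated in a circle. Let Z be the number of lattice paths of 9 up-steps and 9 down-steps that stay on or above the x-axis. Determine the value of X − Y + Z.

21526

Sub-diagonal monotone paths from (0,0) to (10,10) biject with Dyck paths of semilength 10, giving C_10. So X = C_10 = 16796.
With 12 = 2·6 people, non-crossing handshake pairings are non-crossing perfect matchings on a circle, counted by C_6. So Y = C_6 = 132.
A Dyck path with 9 up-steps and 9 down-steps has semilength 9, so there are C_9 of them. So Z = C_9 = 4862.
X − Y + Z = 16796 − 132 + 4862 = 21526.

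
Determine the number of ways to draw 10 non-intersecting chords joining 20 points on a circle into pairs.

Pairing 20 circle points by 10 non-crossing chords gives C_10 matchings.
C_10 = C(20,10)/11 = 184756/11 = 16796.

16796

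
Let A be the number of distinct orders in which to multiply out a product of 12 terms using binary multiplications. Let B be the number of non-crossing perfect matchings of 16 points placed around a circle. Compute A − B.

57356

Ways to associate a product of 12 factors correspond to binary trees on 12 leaves, so the count is C_11. So A = C_11 = 58786.
Non-crossing perfect matchings of 2n points on a circle are counted by C_n; with 16 points, n = 8. So B = C_8 = 1430.
A − B = 58786 − 1430 = 57356.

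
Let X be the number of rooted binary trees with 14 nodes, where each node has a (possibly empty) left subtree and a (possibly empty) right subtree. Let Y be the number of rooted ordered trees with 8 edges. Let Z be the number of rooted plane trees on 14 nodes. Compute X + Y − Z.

1932970

Rooted binary trees with 14 nodes (each child slot possibly empty) number C_14. So X = C_14 = 2674440.
Rooted ordered trees with n edges are counted by C_n; here n = 8. So Y = C_8 = 1430.
A rooted plane tree on 14 nodes has 13 edges, and such trees are counted by C_13. So Z = C_13 = 742900.
X + Y − Z = 2674440 + 1430 − 742900 = 1932970.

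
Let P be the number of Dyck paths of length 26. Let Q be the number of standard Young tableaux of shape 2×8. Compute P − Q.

741470

Dyck paths of semilength n (length 2n) are counted by C_n; here n = 13. So P = C_13 = 742900.
Standard Young tableaux of shape 2×n are counted by C_n; here n = 8. So Q = C_8 = 1430.
P − Q = 742900 − 1430 = 741470.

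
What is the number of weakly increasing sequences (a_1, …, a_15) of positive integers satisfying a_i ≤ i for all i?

9694845

Such sub-staircase sequences of length n are counted by C_n; here n = 15.
C_15 = 9694845.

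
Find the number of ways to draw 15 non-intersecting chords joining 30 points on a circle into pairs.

9694845

Pairing 30 circle points by 15 non-crossing chords gives C_15 matchings.
C_15 = C(30,15)/16 = 155117520/16 = 9694845.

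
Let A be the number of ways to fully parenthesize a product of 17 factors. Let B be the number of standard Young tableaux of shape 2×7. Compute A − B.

Bracketing 17 factors into binary products is counted by C_{17−1} = C_16. So A = C_16 = 35357670.
Standard Young tableaux of shape 2×n are counted by C_n; here n = 7. So B = C_7 = 429.
A − B = 35357670 − 429 = 35357241.

35357241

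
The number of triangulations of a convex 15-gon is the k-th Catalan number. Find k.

13

The number of triangulations of a 15-gon is the Catalan number C_13 (index = sides − 2).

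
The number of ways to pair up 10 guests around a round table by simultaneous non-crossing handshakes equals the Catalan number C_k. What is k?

Non-crossing handshake pairings of 2n people are counted by C_n; 10 people gives n = 5.

5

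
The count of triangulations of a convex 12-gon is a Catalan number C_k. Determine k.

10

A convex 12-gon is triangulated into 10 triangles, and the number of such triangulations is the Catalan number C_{12−2} = C_10.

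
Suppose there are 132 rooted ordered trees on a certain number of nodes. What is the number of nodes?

7

Rooted ordered trees on m nodes are counted by C_{m−1}, and C_6 = 132.
So the index is 6, and the number of nodes is 6 + 1 = 7.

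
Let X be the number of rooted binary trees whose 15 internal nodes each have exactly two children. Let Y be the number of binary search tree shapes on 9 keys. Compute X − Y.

The number of full binary trees on 15 internal nodes is the Catalan number C_15. So X = C_15 = 9694845.
Binary trees (left/right distinguished) on n nodes are counted by C_n; here n = 9. So Y = C_9 = 4862.
X − Y = 9694845 − 4862 = 9689983.

9689983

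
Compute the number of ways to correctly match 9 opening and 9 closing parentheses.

Balanced strings of n pairs of brackets are counted by C_n; here n = 9.
C_9 = C(18,9)/10 = 48620/10 = 4862.

4862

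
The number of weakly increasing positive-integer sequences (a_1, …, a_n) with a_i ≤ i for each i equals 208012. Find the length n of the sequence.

12

Such sub-staircase sequences of length n are counted by C_n. The Catalan number equal to 208012 is C_12.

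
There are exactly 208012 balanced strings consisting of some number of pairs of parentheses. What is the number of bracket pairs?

12

Balanced strings of n bracket-pairs are counted by C_n, and C_12 = 208012.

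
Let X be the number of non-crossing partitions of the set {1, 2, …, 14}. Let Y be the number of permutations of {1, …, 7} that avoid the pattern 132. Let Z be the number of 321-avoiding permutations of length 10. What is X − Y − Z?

The non-crossing partitions of [14] form a lattice of size C_14. So X = C_14 = 2674440.
Permutations of [n] avoiding any single length-3 pattern are counted by C_n; here n = 7. So Y = C_7 = 429.
Permutations of [n] avoiding any single length-3 pattern are counted by C_n; here n = 10. So Z = C_10 = 16796.
X − Y − Z = 2674440 − 429 − 16796 = 2657215.

2657215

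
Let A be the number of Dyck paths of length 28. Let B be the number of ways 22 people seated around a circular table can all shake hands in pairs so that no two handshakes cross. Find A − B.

A Dyck path with 14 up-steps and 14 down-steps has semilength 14, so there are C_14 of them. So A = C_14 = 2674440.
With 22 = 2·11 people, non-crossing handshake pairings are non-crossing perfect matchings on a circle, counted by C_11. So B = C_11 = 58786.
A − B = 2674440 − 58786 = 2615654.

2615654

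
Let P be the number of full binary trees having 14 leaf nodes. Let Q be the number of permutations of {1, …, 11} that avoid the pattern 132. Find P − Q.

684114

A full binary tree with L leaves has L−1 internal nodes and is counted by C_{L−1}; L = 14 gives C_13. So P = C_13 = 742900.
Permutations of [n] avoiding any single length-3 pattern are counted by C_n; here n = 11. So Q = C_11 = 58786.
P − Q = 742900 − 58786 = 684114.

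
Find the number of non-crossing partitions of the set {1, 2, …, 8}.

The non-crossing partitions of [8] form a lattice of size C_8.
C_8 = C(16,8)/9 = 12870/9 = 1430.

1430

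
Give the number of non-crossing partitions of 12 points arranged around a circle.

The non-crossing partitions of [12] form a lattice of size C_12.
C_12 = C(24,12)/13 = 2704156/13 = 208012.

208012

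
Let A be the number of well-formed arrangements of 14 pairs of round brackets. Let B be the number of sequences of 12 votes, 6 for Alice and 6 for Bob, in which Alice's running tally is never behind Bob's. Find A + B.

2674572

With 14 pairs the number of balanced bracket strings is the Catalan number C_14. So A = C_14 = 2674440.
Ballot sequences with n votes each where one side never trails are Dyck words, counted by C_n; here n = 6. So B = C_6 = 132.
A + B = 2674440 + 132 = 2674572.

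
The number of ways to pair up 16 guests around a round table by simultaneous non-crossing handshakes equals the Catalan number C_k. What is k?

8

Non-crossing handshake pairings of 2n people are counted by C_n; 16 people gives n = 8.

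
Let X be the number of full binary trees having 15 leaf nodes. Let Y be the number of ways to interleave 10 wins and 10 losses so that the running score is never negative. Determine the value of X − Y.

Full binary trees with 15 leaves have 15−1 = 14 internal nodes, so there are C_14 of them. So X = C_14 = 2674440.
Ballot sequences with n votes each where one side never trails are Dyck words, counted by C_n; here n = 10. So Y = C_10 = 16796.
X − Y = 2674440 − 16796 = 2657644.

2657644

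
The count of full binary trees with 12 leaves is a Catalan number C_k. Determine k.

A full binary tree with L leaves has L−1 internal nodes and is counted by C_{L−1}; L = 12 gives C_11.

11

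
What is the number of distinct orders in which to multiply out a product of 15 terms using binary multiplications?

2674440

Parenthesizations of m factors correspond to full binary trees with m leaves, counted by C_{m−1}; m = 15 gives C_14.
C_14 = 2674440.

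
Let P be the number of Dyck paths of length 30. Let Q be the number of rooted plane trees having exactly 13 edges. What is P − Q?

A Dyck path with 15 up-steps and 15 down-steps has semilength 15, so there are C_15 of them. So P = C_15 = 9694845.
Rooted ordered trees with n edges are counted by C_n; here n = 13. So Q = C_13 = 742900.
P − Q = 9694845 − 742900 = 8951945.

8951945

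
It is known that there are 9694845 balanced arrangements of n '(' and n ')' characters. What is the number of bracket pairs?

Balanced strings of n bracket-pairs are counted by C_n. The Catalan number equal to 9694845 is C_15.

15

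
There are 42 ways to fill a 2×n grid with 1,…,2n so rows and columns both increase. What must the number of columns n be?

Standard Young tableaux of shape 2×n are counted by C_n. Since C_5 = 42, the index is 5.

5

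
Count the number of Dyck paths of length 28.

Dyck paths of semilength n (length 2n) are counted by C_n; here n = 14.
C_14 = C(28,14)/15 = 40116600/15 = 2674440.

2674440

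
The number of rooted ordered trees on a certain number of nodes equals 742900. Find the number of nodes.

Rooted ordered trees on m nodes are counted by C_{m−1}; 742900 = C_13.
So the index is 13, and the number of nodes is 13 + 1 = 14.

14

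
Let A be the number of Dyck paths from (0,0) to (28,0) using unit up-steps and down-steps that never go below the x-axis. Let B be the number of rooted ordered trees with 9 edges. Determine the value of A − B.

2669578

Dyck paths of semilength n (length 2n) are counted by C_n; here n = 14. So A = C_14 = 2674440.
A rooted plane tree with 9 edges has 10 nodes, and the count is C_9. So B = C_9 = 4862.
A − B = 2674440 − 4862 = 2669578.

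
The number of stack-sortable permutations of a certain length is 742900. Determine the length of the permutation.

Stack-sortable permutations of [n] are counted by C_n. The Catalan number equal to 742900 is C_13.

13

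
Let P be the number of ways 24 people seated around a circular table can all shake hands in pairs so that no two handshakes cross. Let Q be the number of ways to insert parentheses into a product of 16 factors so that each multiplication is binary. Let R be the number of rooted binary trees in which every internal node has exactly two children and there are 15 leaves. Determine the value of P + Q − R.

Non-crossing handshake pairings of 2n people are counted by C_n; 24 people gives n = 12. So P = C_12 = 208012.
Parenthesizations of m factors correspond to full binary trees with m leaves, counted by C_{m−1}; m = 16 gives C_15. So Q = C_15 = 9694845.
A full binary tree with L leaves has L−1 internal nodes and is counted by C_{L−1}; L = 15 gives C_14. So R = C_14 = 2674440.
P + Q − R = 208012 + 9694845 − 2674440 = 7228417.

7228417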